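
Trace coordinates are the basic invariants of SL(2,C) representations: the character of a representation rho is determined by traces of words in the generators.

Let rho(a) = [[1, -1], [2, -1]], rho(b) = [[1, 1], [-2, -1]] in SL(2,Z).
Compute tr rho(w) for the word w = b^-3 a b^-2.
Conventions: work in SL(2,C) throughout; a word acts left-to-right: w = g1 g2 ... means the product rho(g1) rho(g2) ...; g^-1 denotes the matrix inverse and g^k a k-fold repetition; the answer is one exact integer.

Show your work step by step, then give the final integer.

-6

rho(b^-1) = [[-1, -1], [2, 1]]
... * rho(b^-1) = [[-1, -1], [2, 1]]  ->  [[-1, 0], [0, -1]]
... * rho(b^-1) = [[-1, -1], [2, 1]]  ->  [[1, 1], [-2, -1]]
... * rho(a) = [[1, -1], [2, -1]]  ->  [[3, -2], [-4, 3]]
... * rho(b^-1) = [[-1, -1], [2, 1]]  ->  [[-7, -5], [10, 7]]
... * rho(b^-1) = [[-1, -1], [2, 1]]  ->  [[-3, 2], [4, -3]]
tr = -3 + -3 = -6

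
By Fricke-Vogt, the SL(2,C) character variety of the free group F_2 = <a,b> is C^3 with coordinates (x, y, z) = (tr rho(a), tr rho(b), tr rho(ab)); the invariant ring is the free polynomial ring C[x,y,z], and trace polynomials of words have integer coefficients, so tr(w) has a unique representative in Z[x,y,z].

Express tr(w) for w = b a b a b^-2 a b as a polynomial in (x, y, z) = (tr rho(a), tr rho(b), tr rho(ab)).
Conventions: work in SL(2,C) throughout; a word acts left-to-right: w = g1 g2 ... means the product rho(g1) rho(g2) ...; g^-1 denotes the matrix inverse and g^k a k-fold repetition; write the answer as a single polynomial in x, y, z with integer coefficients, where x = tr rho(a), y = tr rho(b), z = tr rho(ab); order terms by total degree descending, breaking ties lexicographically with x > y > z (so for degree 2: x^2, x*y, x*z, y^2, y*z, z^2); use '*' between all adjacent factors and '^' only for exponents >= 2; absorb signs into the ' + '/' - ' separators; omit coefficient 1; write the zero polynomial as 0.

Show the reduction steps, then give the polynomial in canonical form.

so trace(a b a b) = trace(a b) * trace(a b) - trace(1)   [split at repeated a] = z^2 - 2
so trace(a b a) = trace(a) * trace(b a) - trace(b) = x*z - y
reduce: trace(b^2 a b a) = trace(b) * trace(a b a b) - trace(a b a) = y*z^2 - x*z - y
trace(a b^2) = trace(b) * trace(a b) - trace(a) = y*z - x
trace(b^2 a b) = trace(b) * trace(a b^2) - trace(a b) = y^2*z - x*y - z
so trace(a b^2 a b a) = trace(a) * trace(b^2 a b a) - trace(b^2 a b) = x*y*z^2 - x^2*z - y^2*z + z
reduce: trace(a b a b a b) = trace(b a) * trace(b a b a) - trace(b^-1 a^-1)   [split at repeated b] = z^3 - 3*z
so trace(a b a b a) = trace(a) * trace(b a b a) - trace(b a b) = x*z^2 - y*z - x
reduce: trace(a b^2 a b a b) = trace(b) * trace(a b a b a b) - trace(a b a b a) = y*z^3 - x*z^2 - 2*y*z + x
trace(b^-1 a b^2 a b a) = trace(a b^2 a b a) * trace(b) - trace(a b^2 a b a b) = x*y^2*z^2 - x^2*y*z - y^3*z - y*z^3 + x*z^2 + 3*y*z - x
trace(b a b a b^-2 a b) = trace(b^-1 a b^2 a b a) * trace(b) - trace(b^-1 a b^2 a b a b) = x*y^3*z^2 - x^2*y^2*z - y^4*z - y^2*z^3 + x^2*z + 4*y^2*z - x*y - z

x*y^3*z^2 - x^2*y^2*z - y^4*z - y^2*z^3 + x^2*z + 4*y^2*z - x*y - z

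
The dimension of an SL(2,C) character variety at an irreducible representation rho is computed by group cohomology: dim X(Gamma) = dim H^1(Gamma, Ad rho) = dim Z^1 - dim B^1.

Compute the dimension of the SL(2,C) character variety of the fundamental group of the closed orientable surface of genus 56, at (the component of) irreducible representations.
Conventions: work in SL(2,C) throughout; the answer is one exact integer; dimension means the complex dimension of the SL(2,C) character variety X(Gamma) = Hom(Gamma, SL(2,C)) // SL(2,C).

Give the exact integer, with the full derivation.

330

Gamma = pi_1(Sigma_56) = < a_1, b_1, ..., a_56, b_56 | prod [a_i, b_i] > has 2g = 112 generators and 1 relator.
Unconstrained cocycle data is one sl_2 vector per generator (336 dimensions), cut by the relator condition d_2(z) = 0.
At an irreducible rho, H^2 = coker(d_2) vanishes (Poincare duality: H^2 is dual to H^0 = invariants = 0), so d_2 is surjective onto sl_2 and dim Z^1 = 336 - 3 = 333.
As always at irreducible rho, dim B^1 = 3.
Hence dim X = 333 - 3 = 330.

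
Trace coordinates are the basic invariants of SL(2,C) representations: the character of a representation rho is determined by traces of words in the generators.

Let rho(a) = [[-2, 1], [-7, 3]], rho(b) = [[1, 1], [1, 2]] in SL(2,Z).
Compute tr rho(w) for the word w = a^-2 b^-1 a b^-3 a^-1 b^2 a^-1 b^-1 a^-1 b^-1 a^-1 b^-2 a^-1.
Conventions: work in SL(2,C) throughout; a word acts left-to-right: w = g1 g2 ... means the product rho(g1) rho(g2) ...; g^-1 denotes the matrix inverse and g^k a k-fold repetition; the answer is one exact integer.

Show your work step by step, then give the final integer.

rho(a^-1) = [[3, -1], [7, -2]]
... * rho(a^-1) = [[3, -1], [7, -2]]  ->  [[2, -1], [7, -3]]
... * rho(b^-1) = [[2, -1], [-1, 1]]  ->  [[5, -3], [17, -10]]
... * rho(a) = [[-2, 1], [-7, 3]]  ->  [[11, -4], [36, -13]]
... * rho(b^-1) = [[2, -1], [-1, 1]]  ->  [[26, -15], [85, -49]]
... * rho(b^-1) = [[2, -1], [-1, 1]]  ->  [[67, -41], [219, -134]]
... * rho(b^-1) = [[2, -1], [-1, 1]]  ->  [[175, -108], [572, -353]]
... * rho(a^-1) = [[3, -1], [7, -2]]  ->  [[-231, 41], [-755, 134]]
... * rho(b) = [[1, 1], [1, 2]]  ->  [[-190, -149], [-621, -487]]
... * rho(b) = [[1, 1], [1, 2]]  ->  [[-339, -488], [-1108, -1595]]
... * rho(a^-1) = [[3, -1], [7, -2]]  ->  [[-4433, 1315], [-14489, 4298]]
... * rho(b^-1) = [[2, -1], [-1, 1]]  ->  [[-10181, 5748], [-33276, 18787]]
... * rho(a^-1) = [[3, -1], [7, -2]]  ->  [[9693, -1315], [31681, -4298]]
... * rho(b^-1) = [[2, -1], [-1, 1]]  ->  [[20701, -11008], [67660, -35979]]
... * rho(a^-1) = [[3, -1], [7, -2]]  ->  [[-14953, 1315], [-48873, 4298]]
... * rho(b^-1) = [[2, -1], [-1, 1]]  ->  [[-31221, 16268], [-102044, 53171]]
... * rho(b^-1) = [[2, -1], [-1, 1]]  ->  [[-78710, 47489], [-257259, 155215]]
... * rho(a^-1) = [[3, -1], [7, -2]]  ->  [[96293, -16268], [314728, -53171]]
tr = 96293 + -53171 = 43122

43122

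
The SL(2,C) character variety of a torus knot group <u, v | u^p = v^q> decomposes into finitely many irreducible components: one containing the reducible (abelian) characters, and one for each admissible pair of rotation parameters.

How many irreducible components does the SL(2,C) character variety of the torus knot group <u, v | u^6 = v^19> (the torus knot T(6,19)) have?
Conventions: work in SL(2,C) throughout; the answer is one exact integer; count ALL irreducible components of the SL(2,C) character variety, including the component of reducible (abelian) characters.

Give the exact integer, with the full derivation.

In the torus knot group T(6,19), u^6 = v^19 is central, so an irreducible representation sends it to +I or -I (Schur).
On an irreducible component, tr(u) is locked at 2*cos(pi*alpha/6) for some alpha in 1..5, and tr(v) at 2*cos(pi*beta/19) for some beta in 1..18.
The two central values (-1)^alpha I and (-1)^beta I must be the same matrix, so alpha and beta share a parity.
Counting: 3 odd alphas x 9 odd betas + 2 even alphas x 9 even betas = 27 + 18 = 45.
That is 45 components of irreducible characters, and with the reducible (abelian) component the total is 46.

46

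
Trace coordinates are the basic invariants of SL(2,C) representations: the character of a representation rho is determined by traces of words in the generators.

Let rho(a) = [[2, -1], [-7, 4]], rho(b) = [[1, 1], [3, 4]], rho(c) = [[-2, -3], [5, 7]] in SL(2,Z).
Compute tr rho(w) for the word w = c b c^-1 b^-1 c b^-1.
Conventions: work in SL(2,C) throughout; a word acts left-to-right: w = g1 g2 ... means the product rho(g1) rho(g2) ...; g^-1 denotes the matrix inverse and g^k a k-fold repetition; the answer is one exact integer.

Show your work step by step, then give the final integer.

rho(c) = [[-2, -3], [5, 7]]
... * rho(b) = [[1, 1], [3, 4]]  ->  [[-11, -14], [26, 33]]
... * rho(c^-1) = [[7, 3], [-5, -2]]  ->  [[-7, -5], [17, 12]]
... * rho(b^-1) = [[4, -1], [-3, 1]]  ->  [[-13, 2], [32, -5]]
... * rho(c) = [[-2, -3], [5, 7]]  ->  [[36, 53], [-89, -131]]
... * rho(b^-1) = [[4, -1], [-3, 1]]  ->  [[-15, 17], [37, -42]]
tr = -15 + -42 = -57

-57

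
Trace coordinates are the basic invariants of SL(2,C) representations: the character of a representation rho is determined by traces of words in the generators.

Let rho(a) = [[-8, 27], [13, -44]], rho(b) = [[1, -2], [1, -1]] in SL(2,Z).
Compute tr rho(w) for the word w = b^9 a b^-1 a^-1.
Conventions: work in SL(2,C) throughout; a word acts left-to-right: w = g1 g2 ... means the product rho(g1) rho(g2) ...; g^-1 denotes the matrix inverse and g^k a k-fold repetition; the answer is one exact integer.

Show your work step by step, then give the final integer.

rho(b) = [[1, -2], [1, -1]]
... * rho(b) = [[1, -2], [1, -1]]  ->  [[-1, 0], [0, -1]]
... * rho(b) = [[1, -2], [1, -1]]  ->  [[-1, 2], [-1, 1]]
... * rho(b) = [[1, -2], [1, -1]]  ->  [[1, 0], [0, 1]]
... * rho(b) = [[1, -2], [1, -1]]  ->  [[1, -2], [1, -1]]
... * rho(b) = [[1, -2], [1, -1]]  ->  [[-1, 0], [0, -1]]
... * rho(b) = [[1, -2], [1, -1]]  ->  [[-1, 2], [-1, 1]]
... * rho(b) = [[1, -2], [1, -1]]  ->  [[1, 0], [0, 1]]
... * rho(b) = [[1, -2], [1, -1]]  ->  [[1, -2], [1, -1]]
... * rho(a) = [[-8, 27], [13, -44]]  ->  [[-34, 115], [-21, 71]]
... * rho(b^-1) = [[-1, 2], [-1, 1]]  ->  [[-81, 47], [-50, 29]]
... * rho(a^-1) = [[-44, -27], [-13, -8]]  ->  [[2953, 1811], [1823, 1118]]
tr = 2953 + 1118 = 4071

4071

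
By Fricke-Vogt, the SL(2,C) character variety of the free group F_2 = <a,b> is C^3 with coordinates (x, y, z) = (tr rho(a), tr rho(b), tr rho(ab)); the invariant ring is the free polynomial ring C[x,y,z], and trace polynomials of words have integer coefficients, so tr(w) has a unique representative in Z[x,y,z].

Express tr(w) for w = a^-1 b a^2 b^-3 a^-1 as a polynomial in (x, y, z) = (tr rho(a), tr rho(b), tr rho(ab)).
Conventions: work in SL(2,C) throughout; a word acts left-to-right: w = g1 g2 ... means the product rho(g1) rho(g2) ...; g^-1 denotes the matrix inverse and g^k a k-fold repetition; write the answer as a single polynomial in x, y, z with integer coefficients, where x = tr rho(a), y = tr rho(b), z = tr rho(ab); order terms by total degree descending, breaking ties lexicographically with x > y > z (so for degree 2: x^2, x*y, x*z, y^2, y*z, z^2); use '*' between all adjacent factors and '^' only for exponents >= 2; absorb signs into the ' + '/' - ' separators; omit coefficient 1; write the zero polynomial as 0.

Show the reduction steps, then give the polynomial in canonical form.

-x^3*y^3*z + x^4*y^2 + x^2*y^4 + x^2*y^2*z^2 + x^3*y*z - x^4 - 5*x^2*y^2 - x^2*z^2 + 4*x^2 + y^2 - 2

trace(a^2 b) = trace(a)*trace(b a) - trace(b) = x*z - y
trace(a^2) = trace(a)*trace(a) - trace(1) = x^2 - 2
reduce: trace(b a^2 b) = trace(b)*trace(a^2 b) - trace(a^2) = x*y*z - x^2 - y^2 + 2
reduce: trace(b a b a) = trace(a b)*trace(a b) - trace(1) = z^2 - 2
trace(b a b) = trace(b)*trace(a b) - trace(a) = y*z - x
trace(b a^2 b a) = trace(a)*trace(b a b a) - trace(b a b) = x*z^2 - y*z - x
reduce: trace(a^-1 b a^2 b) = trace(b a^2 b)*trace(a) - trace(b a^2 b a) = x^2*y*z - x^3 - x*y^2 - x*z^2 + y*z + 3*x
so trace(a^-1 b a^2 b^-1) = trace(a^-1 b a^2)*trace(b) - trace(a^-1 b a^2 b) = -x^2*y*z + x^3 + x*y^2 + x*z^2 - 3*x
trace(a^-2 b a^2 b^-1) = trace(a^-1 b a^2 b^-1)*trace(a) - trace(a^-1 b a^2 b^-1 a) = -x^3*y*z + x^4 + x^2*y^2 + x^2*z^2 - 4*x^2 + 2
trace(b^-2 a^-2 b a^2) = trace(a^-2 b a^2 b^-1)*trace(b) - trace(a^-2 b a^2) = -x^3*y^2*z + x^4*y + x^2*y^3 + x^2*y*z^2 - 4*x^2*y + y
trace(a^-1 b a^2 b^-3 a^-1) = trace(b^-2 a^-2 b a^2)*trace(b) - trace(b^-2 a^-2 b a^2 b) = -x^3*y^3*z + x^4*y^2 + x^2*y^4 + x^2*y^2*z^2 + x^3*y*z - x^4 - 5*x^2*y^2 - x^2*z^2 + 4*x^2 + y^2 - 2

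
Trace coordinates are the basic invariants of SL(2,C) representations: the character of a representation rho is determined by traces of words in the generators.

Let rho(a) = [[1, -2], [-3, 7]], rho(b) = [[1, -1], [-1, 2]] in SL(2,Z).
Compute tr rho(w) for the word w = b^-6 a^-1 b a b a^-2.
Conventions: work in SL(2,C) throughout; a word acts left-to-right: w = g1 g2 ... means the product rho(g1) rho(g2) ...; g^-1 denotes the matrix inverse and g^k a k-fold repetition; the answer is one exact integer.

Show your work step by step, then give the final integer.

rho(b^-1) = [[2, 1], [1, 1]]
... * rho(b^-1) = [[2, 1], [1, 1]]  ->  [[5, 3], [3, 2]]
... * rho(b^-1) = [[2, 1], [1, 1]]  ->  [[13, 8], [8, 5]]
... * rho(b^-1) = [[2, 1], [1, 1]]  ->  [[34, 21], [21, 13]]
... * rho(b^-1) = [[2, 1], [1, 1]]  ->  [[89, 55], [55, 34]]
... * rho(b^-1) = [[2, 1], [1, 1]]  ->  [[233, 144], [144, 89]]
... * rho(a^-1) = [[7, 2], [3, 1]]  ->  [[2063, 610], [1275, 377]]
... * rho(b) = [[1, -1], [-1, 2]]  ->  [[1453, -843], [898, -521]]
... * rho(a) = [[1, -2], [-3, 7]]  ->  [[3982, -8807], [2461, -5443]]
... * rho(b) = [[1, -1], [-1, 2]]  ->  [[12789, -21596], [7904, -13347]]
... * rho(a^-1) = [[7, 2], [3, 1]]  ->  [[24735, 3982], [15287, 2461]]
... * rho(a^-1) = [[7, 2], [3, 1]]  ->  [[185091, 53452], [114392, 33035]]
tr = 185091 + 33035 = 218126

218126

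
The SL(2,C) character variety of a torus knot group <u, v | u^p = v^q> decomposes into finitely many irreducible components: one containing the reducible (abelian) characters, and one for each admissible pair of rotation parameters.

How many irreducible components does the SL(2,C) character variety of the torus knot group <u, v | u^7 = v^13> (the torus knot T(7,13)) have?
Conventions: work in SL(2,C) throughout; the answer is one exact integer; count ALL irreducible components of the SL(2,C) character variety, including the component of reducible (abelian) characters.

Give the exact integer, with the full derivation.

In the torus knot group T(7,13), u^7 = v^13 is central, so an irreducible representation sends it to +I or -I (Schur).
This locks tr(u) to 2*cos(pi*alpha/7), alpha in 1..6, and tr(v) to 2*cos(pi*beta/13), beta in 1..12, on each component of irreducible characters.
Consistency of u^7 = (-1)^alpha I with v^13 = (-1)^beta I forces alpha = beta (mod 2).
Counting: 3 odd alphas x 6 odd betas + 3 even alphas x 6 even betas = 18 + 18 = 36.
That is 36 components of irreducible characters, and with the reducible (abelian) component the total is 37.

37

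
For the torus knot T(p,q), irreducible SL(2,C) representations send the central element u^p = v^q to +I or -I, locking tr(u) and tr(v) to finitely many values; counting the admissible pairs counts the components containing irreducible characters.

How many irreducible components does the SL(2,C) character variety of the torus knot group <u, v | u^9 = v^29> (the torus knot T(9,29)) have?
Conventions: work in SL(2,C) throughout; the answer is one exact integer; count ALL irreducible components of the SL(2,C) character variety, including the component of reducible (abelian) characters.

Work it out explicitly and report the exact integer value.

113

For T(9,29): irreducibility forces the central element u^9 = v^29 to one of +I, -I.
On an irreducible component, tr(u) is locked at 2*cos(pi*alpha/9) for some alpha in 1..8, and tr(v) at 2*cos(pi*beta/29) for some beta in 1..28.
The two central values (-1)^alpha I and (-1)^beta I must be the same matrix, so alpha and beta share a parity.
Enumerate parity-matched pairs: 4*14 odd-odd plus 4*14 even-even gives 112.
Total: 112 irreducible-character components + 1 reducible (abelian) component = 113.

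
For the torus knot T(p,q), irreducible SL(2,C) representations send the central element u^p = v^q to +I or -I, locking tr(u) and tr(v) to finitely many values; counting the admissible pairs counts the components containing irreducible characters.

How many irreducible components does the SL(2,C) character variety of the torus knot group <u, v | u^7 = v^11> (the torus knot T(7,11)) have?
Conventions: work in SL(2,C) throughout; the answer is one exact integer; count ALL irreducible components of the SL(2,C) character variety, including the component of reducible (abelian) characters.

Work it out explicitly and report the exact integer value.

For T(7,11): irreducibility forces the central element u^7 = v^11 to one of +I, -I.
So on each irreducible component the traces are pinned: tr(u) = 2*cos(pi*alpha/7) with 1 <= alpha <= 6, tr(v) = 2*cos(pi*beta/11) with 1 <= beta <= 10.
u^7 = (-1)^alpha I and v^11 = (-1)^beta I must agree, so alpha and beta have equal parity.
Counting: 3 odd alphas x 5 odd betas + 3 even alphas x 5 even betas = 15 + 15 = 30.
Total: 30 irreducible-character components + 1 reducible (abelian) component = 31.

31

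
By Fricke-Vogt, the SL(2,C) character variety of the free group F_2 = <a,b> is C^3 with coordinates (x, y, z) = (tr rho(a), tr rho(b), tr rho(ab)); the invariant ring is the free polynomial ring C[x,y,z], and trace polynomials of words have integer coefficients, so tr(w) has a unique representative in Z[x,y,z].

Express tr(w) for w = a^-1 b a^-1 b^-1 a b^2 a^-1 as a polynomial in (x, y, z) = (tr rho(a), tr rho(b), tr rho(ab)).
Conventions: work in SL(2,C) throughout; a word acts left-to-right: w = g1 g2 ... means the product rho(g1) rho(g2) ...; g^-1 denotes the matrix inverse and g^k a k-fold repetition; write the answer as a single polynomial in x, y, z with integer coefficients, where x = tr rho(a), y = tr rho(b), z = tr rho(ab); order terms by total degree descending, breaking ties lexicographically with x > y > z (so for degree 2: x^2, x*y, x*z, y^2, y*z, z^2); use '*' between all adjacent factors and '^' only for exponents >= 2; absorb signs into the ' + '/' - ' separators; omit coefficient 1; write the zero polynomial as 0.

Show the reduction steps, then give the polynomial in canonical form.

-x^3*y^3*z + x^4*y^2 + x^2*y^4 + 2*x^2*y^2*z^2 - x^3*y*z - x*y*z^3 - 4*x^2*y^2 - y^4 - y^2*z^2 + 2*x*y*z + 4*y^2 + z^2 - 2

and trace(b^2) = trace(b)*trace(b) - trace(1)   [square of b] = y^2 - 2
trace(b^2 a) = trace(b)*trace(a b) - trace(a)   [square of b] = y*z - x
next, trace(b^2 a^-1) = trace(b^2)*trace(a) - trace(b^2 a)   [inverse elimination on a] = x*y^2 - y*z - x
next, trace(a^2 b) = trace(a)*trace(b a) - trace(b)   [square of a] = x*z - y
trace(a^2) = trace(a)*trace(a) - trace(1)   [square of a] = x^2 - 2
trace(b a^2 b) = trace(b)*trace(a^2 b) - trace(a^2)   [square of b] = x*y*z - x^2 - y^2 + 2
trace(b a^2 b^2) = trace(b)*trace(b a^2 b) - trace(b a^2)   [square of b] = x*y^2*z - x^2*y - y^3 - x*z + 3*y
trace(b a b a) = trace(b a)*trace(b a) - trace(1)   [split at a repeated b] = z^2 - 2
and trace(a b a^2 b) = trace(a)*trace(b a b a) - trace(b a b)   [square of a] = x*z^2 - y*z - x
trace(a b a^2) = trace(a)*trace(b a^2) - trace(b a)   [square of a] = x^2*z - x*y - z
trace(b a^2 b^2 a) = trace(b)*trace(a b a^2 b) - trace(a b a^2)   [square of b] = x*y*z^2 - x^2*z - y^2*z + z
next, trace(b a^2 b^2 a^-1) = trace(b a^2 b^2)*trace(a) - trace(b a^2 b^2 a)   [inverse elimination on a] = x^2*y^2*z - x^3*y - x*y^3 - x*y*z^2 + y^2*z + 3*x*y - z
trace(a b^2 a^-2 b a) = trace(b a^2 b^2 a^-1)*trace(a) - trace(b a^2 b^2)   [inverse elimination on a] = x^3*y^2*z - x^4*y - x^2*y^3 - x^2*y*z^2 + 4*x^2*y + y^3 - 3*y
next, trace(b a b a b) = trace(b)*trace(a b a b) - trace(a b a)   [square of b] = y*z^2 - x*z - y
next, trace(b a b a b^2) = trace(b)*trace(b a b a b) - trace(b a b a)   [square of b] = y^2*z^2 - x*y*z - y^2 - z^2 + 2
and trace(a b a b a b) = trace(b a b a)*trace(b a) - trace(a b)   [split at a repeated b] = z^3 - 3*z
trace(b a b a b^2 a) = trace(b)*trace(a b a b a b) - trace(a b a b a)   [square of b] = y*z^3 - x*z^2 - 2*y*z + x
and trace(a^-1 b a b a b^2) = trace(b a b a b^2)*trace(a) - trace(b a b a b^2 a)   [inverse elimination on a] = x*y^2*z^2 - x^2*y*z - y*z^3 - x*y^2 + 2*y*z + x
and trace(a b^2 a^-2 b a b) = trace(a^-1 b a b a b^2)*trace(a) - trace(a^-1 b a b a b^2 a)   [inverse elimination on a] = x^2*y^2*z^2 - x^3*y*z - x*y*z^3 - x^2*y^2 - y^2*z^2 + 3*x*y*z + x^2 + y^2 + z^2 - 2
and trace(b^-1 a b^2 a^-2 b a) = trace(a b^2 a^-2 b a)*trace(b) - trace(a b^2 a^-2 b a b)   [inverse elimination on b] = x^3*y^3*z - x^4*y^2 - x^2*y^4 - 2*x^2*y^2*z^2 + x^3*y*z + x*y*z^3 + 5*x^2*y^2 + y^4 + y^2*z^2 - 3*x*y*z - x^2 - 4*y^2 - z^2 + 2
trace(a^-1 b a^-1 b^-1 a b^2 a^-1) = trace(b^-1 a b^2 a^-2 b)*trace(a) - trace(b^-1 a b^2 a^-2 b a)   [inverse elimination on a] = -x^3*y^3*z + x^4*y^2 + x^2*y^4 + 2*x^2*y^2*z^2 - x^3*y*z - x*y*z^3 - 4*x^2*y^2 - y^4 - y^2*z^2 + 2*x*y*z + 4*y^2 + z^2 - 2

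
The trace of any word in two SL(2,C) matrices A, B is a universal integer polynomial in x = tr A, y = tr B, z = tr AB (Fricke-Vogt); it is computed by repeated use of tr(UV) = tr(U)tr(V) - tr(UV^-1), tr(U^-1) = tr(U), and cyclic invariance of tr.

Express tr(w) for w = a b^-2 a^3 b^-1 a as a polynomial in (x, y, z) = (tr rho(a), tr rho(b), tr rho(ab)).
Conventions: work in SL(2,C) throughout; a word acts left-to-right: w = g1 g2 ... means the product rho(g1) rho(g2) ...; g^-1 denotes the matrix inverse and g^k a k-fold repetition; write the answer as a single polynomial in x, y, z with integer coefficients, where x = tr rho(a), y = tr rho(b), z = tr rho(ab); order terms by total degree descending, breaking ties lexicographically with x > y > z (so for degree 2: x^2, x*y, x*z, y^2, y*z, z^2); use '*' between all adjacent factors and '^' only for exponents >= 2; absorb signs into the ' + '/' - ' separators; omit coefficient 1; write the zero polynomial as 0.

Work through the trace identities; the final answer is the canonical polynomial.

x^5*y^3 - 2*x^4*y^2*z - x^5*y - 3*x^3*y^3 + x^3*y*z^2 + x^4*z + 4*x^2*y^2*z + 4*x^3*y + 2*x*y^3 - x*y*z^2 - 3*x^2*z - y^2*z - 4*x*y + z

trace(a^2) = trace(a) trace(a) - trace(1)  (reduce the a square) = x^2 - 2
use: trace(a^3) = trace(a) trace(a^2) - trace(a)  (reduce the a square) = x^3 - 3*x
trace(a^4) = trace(a) trace(a^3) - trace(a^2)  (reduce the a square) = x^4 - 4*x^2 + 2
trace(a^5) = trace(a) trace(a^4) - trace(a^3)  (reduce the a square) = x^5 - 5*x^3 + 5*x
trace(a b a) = trace(a) trace(b a) - trace(b)  (reduce the a square) = x*z - y
trace(a^2 b a) = trace(a) trace(a b a) - trace(a b)  (reduce the a square) = x^2*z - x*y - z
apply: trace(a^3 b a) = trace(a) trace(a^2 b a) - trace(a^2 b)  (reduce the a square) = x^3*z - x^2*y - 2*x*z + y
use: trace(a^5 b) = trace(a) trace(a^3 b a) - trace(a^3 b)  (reduce the a square) = x^4*z - x^3*y - 3*x^2*z + 2*x*y + z
trace(a^5 b^-1) = trace(a^5) trace(b) - trace(a^5 b)  (eliminate b^-1) = x^5*y - x^4*z - 4*x^3*y + 3*x^2*z + 3*x*y - z
apply: trace(a^2 b^-2 a^3) = trace(a^5 b^-1) trace(b) - trace(a^5)  (eliminate b^-1) = x^5*y^2 - x^4*y*z - x^5 - 4*x^3*y^2 + 3*x^2*y*z + 5*x^3 + 3*x*y^2 - y*z - 5*x
use: trace(b a b a) = trace(a b) trace(a b) - trace(1)  (split on a) = z^2 - 2
apply: trace(b a b) = trace(b) trace(a b) - trace(a)  (reduce the b square) = y*z - x
apply: trace(b a^2 b a) = trace(a) trace(b a b a) - trace(b a b)  (reduce the a square) = x*z^2 - y*z - x
use: trace(b^2) = trace(b) trace(b) - trace(1)  (reduce the b square) = y^2 - 2
apply: trace(b a^2 b) = trace(a) trace(b^2 a) - trace(b^2)  (reduce the a square) = x*y*z - x^2 - y^2 + 2
trace(a b a^2 b a) = trace(a) trace(b a^2 b a) - trace(b a^2 b)  (reduce the a square) = x^2*z^2 - 2*x*y*z + y^2 - 2
use: trace(a^3 b a^2 b) = trace(a) trace(a b a^2 b a) - trace(a b a^2 b)  (reduce the a square) = x^3*z^2 - 2*x^2*y*z + x*y^2 - x*z^2 + y*z - x
trace(a^3 b a^2 b^-1) = trace(a^3 b a^2) trace(b) - trace(a^3 b a^2 b)  (eliminate b^-1) = x^4*y*z - x^3*y^2 - x^3*z^2 - x^2*y*z + x*y^2 + x*z^2 + x
apply: trace(a^2 b^-2 a^3 b) = trace(a^3 b a^2 b^-1) trace(b) - trace(a^3 b a^2)  (eliminate b^-1) = x^4*y^2*z - x^3*y^3 - x^3*y*z^2 - x^4*z - x^2*y^2*z + x^3*y + x*y^3 + x*y*z^2 + 3*x^2*z - x*y - z
apply: trace(a b^-2 a^3 b^-1 a) = trace(a^2 b^-2 a^3) trace(b) - trace(a^2 b^-2 a^3 b)  (eliminate b^-1) = x^5*y^3 - 2*x^4*y^2*z - x^5*y - 3*x^3*y^3 + x^3*y*z^2 + x^4*z + 4*x^2*y^2*z + 4*x^3*y + 2*x*y^3 - x*y*z^2 - 3*x^2*z - y^2*z - 4*x*y + z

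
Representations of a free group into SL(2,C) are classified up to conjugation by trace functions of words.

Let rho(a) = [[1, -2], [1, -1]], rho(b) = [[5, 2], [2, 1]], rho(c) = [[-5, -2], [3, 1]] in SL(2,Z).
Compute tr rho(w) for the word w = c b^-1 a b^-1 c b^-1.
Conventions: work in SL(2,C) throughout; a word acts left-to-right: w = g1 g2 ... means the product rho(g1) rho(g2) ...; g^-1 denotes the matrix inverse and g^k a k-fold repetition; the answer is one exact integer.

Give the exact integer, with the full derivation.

22

rho(c) = [[-5, -2], [3, 1]]
... * rho(b^-1) = [[1, -2], [-2, 5]]  ->  [[-1, 0], [1, -1]]
... * rho(a) = [[1, -2], [1, -1]]  ->  [[-1, 2], [0, -1]]
... * rho(b^-1) = [[1, -2], [-2, 5]]  ->  [[-5, 12], [2, -5]]
... * rho(c) = [[-5, -2], [3, 1]]  ->  [[61, 22], [-25, -9]]
... * rho(b^-1) = [[1, -2], [-2, 5]]  ->  [[17, -12], [-7, 5]]
tr = 17 + 5 = 22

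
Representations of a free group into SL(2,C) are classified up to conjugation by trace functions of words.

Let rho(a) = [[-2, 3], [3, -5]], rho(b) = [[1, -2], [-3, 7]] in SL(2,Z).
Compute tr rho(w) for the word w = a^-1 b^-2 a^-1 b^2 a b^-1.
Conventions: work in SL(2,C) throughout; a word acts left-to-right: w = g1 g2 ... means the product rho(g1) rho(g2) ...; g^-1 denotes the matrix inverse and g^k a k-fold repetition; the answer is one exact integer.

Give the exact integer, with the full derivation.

323876

rho(a^-1) = [[-5, -3], [-3, -2]]
... * rho(b^-1) = [[7, 2], [3, 1]]  ->  [[-44, -13], [-27, -8]]
... * rho(b^-1) = [[7, 2], [3, 1]]  ->  [[-347, -101], [-213, -62]]
... * rho(a^-1) = [[-5, -3], [-3, -2]]  ->  [[2038, 1243], [1251, 763]]
... * rho(b) = [[1, -2], [-3, 7]]  ->  [[-1691, 4625], [-1038, 2839]]
... * rho(b) = [[1, -2], [-3, 7]]  ->  [[-15566, 35757], [-9555, 21949]]
... * rho(a) = [[-2, 3], [3, -5]]  ->  [[138403, -225483], [84957, -138410]]
... * rho(b^-1) = [[7, 2], [3, 1]]  ->  [[292372, 51323], [179469, 31504]]
tr = 292372 + 31504 = 323876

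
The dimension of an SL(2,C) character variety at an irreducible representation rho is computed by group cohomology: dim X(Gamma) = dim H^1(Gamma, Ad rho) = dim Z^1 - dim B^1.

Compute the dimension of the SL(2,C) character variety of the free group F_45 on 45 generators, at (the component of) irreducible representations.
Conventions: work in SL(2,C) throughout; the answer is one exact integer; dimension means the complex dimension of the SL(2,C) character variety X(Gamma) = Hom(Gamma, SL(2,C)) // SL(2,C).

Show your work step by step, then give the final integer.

132

Gamma = F_45 has 45 generators and no relators.
Z^1(Gamma, Ad rho) = (sl_2)^45: a cocycle is a free choice of one sl_2 vector per generator, so dim Z^1 = 3*45 = 135.
Irreducibility makes the coboundary map sl_2 -> Z^1 injective (trivial centralizer), so dim B^1 = 3.
Therefore dim X = 135 - 3 = 132.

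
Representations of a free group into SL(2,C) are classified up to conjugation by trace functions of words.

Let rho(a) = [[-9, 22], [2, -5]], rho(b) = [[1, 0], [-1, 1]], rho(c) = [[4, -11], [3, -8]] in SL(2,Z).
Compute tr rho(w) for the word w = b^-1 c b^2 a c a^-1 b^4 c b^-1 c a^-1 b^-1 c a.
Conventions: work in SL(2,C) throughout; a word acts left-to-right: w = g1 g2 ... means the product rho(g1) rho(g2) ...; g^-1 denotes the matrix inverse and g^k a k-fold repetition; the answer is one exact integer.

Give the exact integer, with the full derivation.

rho(b^-1) = [[1, 0], [1, 1]]
... * rho(c) = [[4, -11], [3, -8]]  ->  [[4, -11], [7, -19]]
... * rho(b) = [[1, 0], [-1, 1]]  ->  [[15, -11], [26, -19]]
... * rho(b) = [[1, 0], [-1, 1]]  ->  [[26, -11], [45, -19]]
... * rho(a) = [[-9, 22], [2, -5]]  ->  [[-256, 627], [-443, 1085]]
... * rho(c) = [[4, -11], [3, -8]]  ->  [[857, -2200], [1483, -3807]]
... * rho(a^-1) = [[-5, -22], [-2, -9]]  ->  [[115, 946], [199, 1637]]
... * rho(b) = [[1, 0], [-1, 1]]  ->  [[-831, 946], [-1438, 1637]]
... * rho(b) = [[1, 0], [-1, 1]]  ->  [[-1777, 946], [-3075, 1637]]
... * rho(b) = [[1, 0], [-1, 1]]  ->  [[-2723, 946], [-4712, 1637]]
... * rho(b) = [[1, 0], [-1, 1]]  ->  [[-3669, 946], [-6349, 1637]]
... * rho(c) = [[4, -11], [3, -8]]  ->  [[-11838, 32791], [-20485, 56743]]
... * rho(b^-1) = [[1, 0], [1, 1]]  ->  [[20953, 32791], [36258, 56743]]
... * rho(c) = [[4, -11], [3, -8]]  ->  [[182185, -492811], [315261, -852782]]
... * rho(a^-1) = [[-5, -22], [-2, -9]]  ->  [[74697, 427229], [129259, 739296]]
... * rho(b^-1) = [[1, 0], [1, 1]]  ->  [[501926, 427229], [868555, 739296]]
... * rho(c) = [[4, -11], [3, -8]]  ->  [[3289391, -8939018], [5692108, -15468473]]
... * rho(a) = [[-9, 22], [2, -5]]  ->  [[-47482555, 117061692], [-82165918, 202568741]]
tr = -47482555 + 202568741 = 155086186

155086186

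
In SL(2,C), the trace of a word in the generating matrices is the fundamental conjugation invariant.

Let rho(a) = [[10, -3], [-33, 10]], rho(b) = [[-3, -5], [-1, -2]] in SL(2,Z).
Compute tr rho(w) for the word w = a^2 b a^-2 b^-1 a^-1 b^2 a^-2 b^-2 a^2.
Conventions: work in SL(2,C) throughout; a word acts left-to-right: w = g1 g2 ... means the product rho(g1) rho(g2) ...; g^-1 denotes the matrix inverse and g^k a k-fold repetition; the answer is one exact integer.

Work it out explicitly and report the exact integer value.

-52603331183184580

rho(a) = [[10, -3], [-33, 10]]
... * rho(a) = [[10, -3], [-33, 10]]  ->  [[199, -60], [-660, 199]]
... * rho(b) = [[-3, -5], [-1, -2]]  ->  [[-537, -875], [1781, 2902]]
... * rho(a^-1) = [[10, 3], [33, 10]]  ->  [[-34245, -10361], [113576, 34363]]
... * rho(a^-1) = [[10, 3], [33, 10]]  ->  [[-684363, -206345], [2269739, 684358]]
... * rho(b^-1) = [[-2, 5], [1, -3]]  ->  [[1162381, -2802780], [-3855120, 9295621]]
... * rho(a^-1) = [[10, 3], [33, 10]]  ->  [[-80867930, -24540657], [268204293, 81390850]]
... * rho(b) = [[-3, -5], [-1, -2]]  ->  [[267144447, 453420964], [-886003729, -1503803165]]
... * rho(b) = [[-3, -5], [-1, -2]]  ->  [[-1254854305, -2242564163], [4161814352, 7437624975]]
... * rho(a^-1) = [[10, 3], [33, 10]]  ->  [[-86553160429, -26190204545], [287059767695, 86861692806]]
... * rho(a^-1) = [[10, 3], [33, 10]]  ->  [[-1729808354275, -521561526737], [5737033539548, 1729796231145]]
... * rho(b^-1) = [[-2, 5], [1, -3]]  ->  [[2938055181813, -7084357191164], [-9744270847951, 23495779004305]]
... * rho(b^-1) = [[-2, 5], [1, -3]]  ->  [[-12960467554790, 35943347482557], [42984320700207, -119208691252670]]
... * rho(a) = [[10, -3], [-33, 10]]  ->  [[-1315735142472281, 398314877489940], [4363730018340180, -1321039874627321]]
... * rho(a) = [[10, -3], [-33, 10]]  ->  [[-26301742381890830, 7930354202316243], [87231616046103393, -26301588801293750]]
tr = -26301742381890830 + -26301588801293750 = -52603331183184580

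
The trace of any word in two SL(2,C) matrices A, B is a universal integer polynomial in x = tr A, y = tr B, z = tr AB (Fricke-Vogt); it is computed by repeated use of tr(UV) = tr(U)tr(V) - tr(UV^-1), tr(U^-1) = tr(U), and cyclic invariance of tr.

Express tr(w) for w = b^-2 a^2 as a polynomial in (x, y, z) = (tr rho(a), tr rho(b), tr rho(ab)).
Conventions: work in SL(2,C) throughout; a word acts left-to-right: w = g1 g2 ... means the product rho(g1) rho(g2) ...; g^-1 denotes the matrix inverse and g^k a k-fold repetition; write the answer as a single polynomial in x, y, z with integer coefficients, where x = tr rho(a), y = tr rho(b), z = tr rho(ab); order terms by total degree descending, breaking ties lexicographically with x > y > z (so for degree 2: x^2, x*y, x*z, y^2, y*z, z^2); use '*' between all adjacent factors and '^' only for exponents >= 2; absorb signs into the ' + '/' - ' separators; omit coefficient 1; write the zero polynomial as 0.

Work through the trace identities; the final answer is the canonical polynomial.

x^2*y^2 - x*y*z - x^2 - y^2 + 2

trace(a^2) = trace(a) trace(a) - trace(1) = x^2 - 2
trace(a^2 b) = trace(a) trace(b a) - trace(b) = x*z - y
trace(b^-1 a^2) = trace(a^2) trace(b) - trace(a^2 b) = x^2*y - x*z - y
trace(b^-2 a^2) = trace(b^-1 a^2) trace(b) - trace(b^-1 a^2 b) = x^2*y^2 - x*y*z - x^2 - y^2 + 2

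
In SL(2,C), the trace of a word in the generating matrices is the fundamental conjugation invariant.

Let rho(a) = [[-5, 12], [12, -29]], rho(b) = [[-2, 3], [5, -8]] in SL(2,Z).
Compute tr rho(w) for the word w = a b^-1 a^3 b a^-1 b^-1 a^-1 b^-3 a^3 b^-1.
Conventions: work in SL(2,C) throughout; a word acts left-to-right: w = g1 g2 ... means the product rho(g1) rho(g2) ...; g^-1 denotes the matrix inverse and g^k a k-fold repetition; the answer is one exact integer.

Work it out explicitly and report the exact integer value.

rho(a) = [[-5, 12], [12, -29]]
... * rho(b^-1) = [[-8, -3], [-5, -2]]  ->  [[-20, -9], [49, 22]]
... * rho(a) = [[-5, 12], [12, -29]]  ->  [[-8, 21], [19, -50]]
... * rho(a) = [[-5, 12], [12, -29]]  ->  [[292, -705], [-695, 1678]]
... * rho(a) = [[-5, 12], [12, -29]]  ->  [[-9920, 23949], [23611, -57002]]
... * rho(b) = [[-2, 3], [5, -8]]  ->  [[139585, -221352], [-332232, 526849]]
... * rho(a^-1) = [[-29, -12], [-12, -5]]  ->  [[-1391741, -568260], [3312540, 1352539]]
... * rho(b^-1) = [[-8, -3], [-5, -2]]  ->  [[13975228, 5311743], [-33263015, -12642698]]
... * rho(a^-1) = [[-29, -12], [-12, -5]]  ->  [[-469022528, -194261451], [1116339811, 462369670]]
... * rho(b^-1) = [[-8, -3], [-5, -2]]  ->  [[4723487479, 1795590486], [-11242566838, -4273758773]]
... * rho(b^-1) = [[-8, -3], [-5, -2]]  ->  [[-46765852262, -17761643409], [111309328569, 42275218060]]
... * rho(b^-1) = [[-8, -3], [-5, -2]]  ->  [[462935035141, 175820843604], [-1101850718852, -418478421827]]
... * rho(a) = [[-5, 12], [12, -29]]  ->  [[-204825052457, 456415957176], [487512532336, -1086334393241]]
... * rho(a) = [[-5, 12], [12, -29]]  ->  [[6501116748397, -15693963387588], [-15473575380572, 37353847792021]]
... * rho(a) = [[-5, 12], [12, -29]]  ->  [[-220833144393041, 533138339220816], [525614050407112, -1268944490535473]]
... * rho(b^-1) = [[-8, -3], [-5, -2]]  ->  [[-899026540959752, -403777245262509], [2139810049420469, 961046829849610]]
tr = -899026540959752 + 961046829849610 = 62020288889858

62020288889858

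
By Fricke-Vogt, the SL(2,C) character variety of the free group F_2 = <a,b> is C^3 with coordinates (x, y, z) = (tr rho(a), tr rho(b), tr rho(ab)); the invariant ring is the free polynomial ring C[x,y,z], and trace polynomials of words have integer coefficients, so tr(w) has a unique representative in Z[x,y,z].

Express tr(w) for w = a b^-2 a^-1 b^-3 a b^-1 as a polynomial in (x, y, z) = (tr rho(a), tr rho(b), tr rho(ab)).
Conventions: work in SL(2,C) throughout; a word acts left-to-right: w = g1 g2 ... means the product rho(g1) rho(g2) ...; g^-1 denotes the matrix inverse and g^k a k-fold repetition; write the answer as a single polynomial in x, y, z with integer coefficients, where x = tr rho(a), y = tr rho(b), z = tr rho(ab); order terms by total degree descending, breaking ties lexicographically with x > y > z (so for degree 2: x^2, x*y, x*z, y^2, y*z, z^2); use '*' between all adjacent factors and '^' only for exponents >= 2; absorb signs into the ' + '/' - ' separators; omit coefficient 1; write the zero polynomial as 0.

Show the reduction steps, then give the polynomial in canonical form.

so tr(b^-1 a) = tr(a)*tr(b) - tr(a b)   [inverse elimination on b] = x*y - z
tr(a^2) = tr(a)*tr(a) - tr(1)   [square of a] = x^2 - 2
reduce: tr(a b a) = tr(a)*tr(b a) - tr(b)   [square of a] = x*z - y
so tr(a^2 b a) = tr(a)*tr(a b a) - tr(a b)   [square of a] = x^2*z - x*y - z
tr(b a b a) = tr(a b)*tr(a b) - tr(1)   [split at a repeated a] = z^2 - 2
tr(b a b) = tr(b)*tr(a b) - tr(a)   [square of b] = y*z - x
so tr(a^2 b a b) = tr(a)*tr(b a b a) - tr(b a b)   [square of a] = x*z^2 - y*z - x
reduce: tr(b^-1 a^2 b a) = tr(a^2 b a)*tr(b) - tr(a^2 b a b)   [inverse elimination on b] = x^2*y*z - x*y^2 - x*z^2 + x
tr(a^-1 b^-1 a^2 b) = tr(b^-1 a^2 b)*tr(a) - tr(b^-1 a^2 b a)   [inverse elimination on a] = -x^2*y*z + x^3 + x*y^2 + x*z^2 - 3*x
so tr(a^2 b^-1 a^-1 b^-1) = tr(a^-1 b^-1 a^2)*tr(b) - tr(a^-1 b^-1 a^2 b)   [inverse elimination on b] = x^2*y*z - x^3 - x*z^2 - y*z + 3*x
so tr(a b^-1 a^-1 b^-2 a) = tr(a^2 b^-1 a^-1 b^-1)*tr(b) - tr(a^2 b^-1 a^-1)   [inverse elimination on b] = x^2*y^2*z - x^3*y - x*y*z^2 - y^2*z + 2*x*y + z
reduce: tr(a b a b a b) = tr(b a b a)*tr(b a) - tr(a b)   [split at a repeated b] = z^3 - 3*z
tr(b a b a b^-1 a) = tr(a b a b a)*tr(b) - tr(a b a b a b)   [inverse elimination on b] = x*y*z^2 - y^2*z - z^3 - x*y + 3*z
reduce: tr(a b a b^-1 a^-1 b) = tr(b a b a b^-1)*tr(a) - tr(b a b a b^-1 a)   [inverse elimination on a] = -x*y*z^2 + x^2*z + y^2*z + z^3 - 3*z
tr(b^-1 a b a b^-1 a^-1) = tr(a b a b^-1 a^-1)*tr(b) - tr(a b a b^-1 a^-1 b)   [inverse elimination on b] = x*y*z^2 - x^2*z - y^2*z - z^3 + x*y + 3*z
tr(a b^-1 a^-1 b^-2 a b) = tr(b^-1 a b a b^-1 a^-1)*tr(b) - tr(b^-1 a b a b^-1 a^-1 b)   [inverse elimination on b] = x*y^2*z^2 - x^2*y*z - y^3*z - y*z^3 + x*y^2 + 3*y*z - x
tr(b^-1 a^-1 b^-2 a b^-1 a) = tr(a b^-1 a^-1 b^-2 a)*tr(b) - tr(a b^-1 a^-1 b^-2 a b)   [inverse elimination on b] = x^2*y^3*z - x^3*y^2 - 2*x*y^2*z^2 + x^2*y*z + y*z^3 + x*y^2 - 2*y*z + x
tr(a b^-2) = tr(a b^-1)*tr(b) - tr(a)   [inverse elimination on b] = x*y^2 - y*z - x
tr(b^-2 a b^-1) = tr(a b^-2)*tr(b) - tr(a b^-1)   [inverse elimination on b] = x*y^3 - y^2*z - 2*x*y + z
so tr(b^-2 a b^-1 a b^-2 a^-1) = tr(b^-1 a^-1 b^-2 a b^-1 a)*tr(b) - tr(b^-1 a^-1 b^-2 a b^-1 a b)   [inverse elimination on b] = x^2*y^4*z - x^3*y^3 - 2*x*y^3*z^2 + x^2*y^2*z + y^2*z^3 - y^2*z + 3*x*y - z
tr(a b^-1 a) = tr(a^2)*tr(b) - tr(a^2 b)   [inverse elimination on b] = x^2*y - x*z - y
so tr(a b^-1 a b) = tr(a b a)*tr(b) - tr(a b a b)   [inverse elimination on b] = x*y*z - y^2 - z^2 + 2
reduce: tr(a b^-1 a b^-1) = tr(a b^-1 a)*tr(b) - tr(a b^-1 a b)   [inverse elimination on b] = x^2*y^2 - 2*x*y*z + z^2 - 2
so tr(b^-2 a b^-1 a) = tr(a b^-1 a b^-1)*tr(b) - tr(a b^-1 a)   [inverse elimination on b] = x^2*y^3 - 2*x*y^2*z - x^2*y + y*z^2 + x*z - y
tr(b^-1 a b^-1 a b^-2) = tr(b^-2 a b^-1 a)*tr(b) - tr(b^-2 a b^-1 a b)   [inverse elimination on b] = x^2*y^4 - 2*x*y^3*z - 2*x^2*y^2 + y^2*z^2 + 3*x*y*z - y^2 - z^2 + 2
reduce: tr(a^3) = tr(a)*tr(a^2) - tr(a)   [square of a] = x^3 - 3*x
reduce: tr(a b^-1 a^2) = tr(a^3)*tr(b) - tr(a^3 b)   [inverse elimination on b] = x^3*y - x^2*z - 2*x*y + z
reduce: tr(a b^-1 a b^-1 a) = tr(a b^-1 a^2)*tr(b) - tr(a b^-1 a^2 b)   [inverse elimination on b] = x^3*y^2 - 2*x^2*y*z - x*y^2 + x*z^2 + y*z - x
reduce: tr(a b^-1 a b a) = tr(a b a^2)*tr(b) - tr(a b a^2 b)   [inverse elimination on b] = x^2*y*z - x*y^2 - x*z^2 + x
tr(a b^-1 a b^-1 a b) = tr(a b^-1 a b a)*tr(b) - tr(a b^-1 a b a b)   [inverse elimination on b] = x^2*y^2*z - x*y^3 - 2*x*y*z^2 + y^2*z + z^3 + 2*x*y - 3*z
tr(a b^-1 a b^-1 a b^-1) = tr(a b^-1 a b^-1 a)*tr(b) - tr(a b^-1 a b^-1 a b)   [inverse elimination on b] = x^3*y^3 - 3*x^2*y^2*z + 3*x*y*z^2 - z^3 - 3*x*y + 3*z
tr(b^-1 a b^-1 a b^-2 a) = tr(a b^-1 a b^-1 a b^-1)*tr(b) - tr(a b^-1 a b^-1 a)   [inverse elimination on b] = x^3*y^4 - 3*x^2*y^3*z - x^3*y^2 + 3*x*y^2*z^2 + 2*x^2*y*z - y*z^3 - 2*x*y^2 - x*z^2 + 2*y*z + x
tr(b^-1 a b^-1 a b^-2 a^-1) = tr(b^-1 a b^-1 a b^-2)*tr(a) - tr(b^-1 a b^-1 a b^-2 a)   [inverse elimination on a] = x^2*y^3*z - x^3*y^2 - 2*x*y^2*z^2 + x^2*y*z + y*z^3 + x*y^2 - 2*y*z + x
reduce: tr(a b^-2 a^-1 b^-3 a b^-1) = tr(b^-2 a b^-1 a b^-2 a^-1)*tr(b) - tr(b^-2 a b^-1 a b^-2 a^-1 b)   [inverse elimination on b] = x^2*y^5*z - x^3*y^4 - 2*x*y^4*z^2 + y^3*z^3 + x^3*y^2 + 2*x*y^2*z^2 - x^2*y*z - y^3*z - y*z^3 + 2*x*y^2 + y*z - x

x^2*y^5*z - x^3*y^4 - 2*x*y^4*z^2 + y^3*z^3 + x^3*y^2 + 2*x*y^2*z^2 - x^2*y*z - y^3*z - y*z^3 + 2*x*y^2 + y*z - x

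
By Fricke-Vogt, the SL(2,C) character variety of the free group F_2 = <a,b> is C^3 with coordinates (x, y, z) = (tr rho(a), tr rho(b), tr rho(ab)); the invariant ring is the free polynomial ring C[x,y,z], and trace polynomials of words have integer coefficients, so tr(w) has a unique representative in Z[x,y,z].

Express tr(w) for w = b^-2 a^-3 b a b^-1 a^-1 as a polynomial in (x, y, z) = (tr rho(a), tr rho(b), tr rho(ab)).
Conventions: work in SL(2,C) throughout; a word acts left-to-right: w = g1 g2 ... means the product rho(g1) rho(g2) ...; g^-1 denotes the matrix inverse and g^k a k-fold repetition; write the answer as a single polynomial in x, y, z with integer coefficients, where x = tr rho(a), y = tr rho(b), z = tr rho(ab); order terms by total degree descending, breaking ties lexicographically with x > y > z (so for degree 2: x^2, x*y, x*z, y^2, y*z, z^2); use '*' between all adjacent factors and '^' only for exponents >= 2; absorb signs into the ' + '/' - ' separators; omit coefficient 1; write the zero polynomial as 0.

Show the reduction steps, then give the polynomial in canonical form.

-x^3*y^2*z^2 + 2*x^4*y*z + x^2*y^3*z + x^2*y*z^3 - x^5 - x^3*y^2 - x^3*z^2 + x*y^2*z^2 - 6*x^2*y*z - y^3*z - y*z^3 + 5*x^3 + x*y^2 + 2*x*z^2 + 3*y*z - 5*x

trace(a^-1) = trace(a) = x
trace(b a b) = trace(b) trace(a b) - trace(a)   [square of b] = y*z - x
trace(a b a b) = trace(b a) trace(b a) - trace(1)   [split at a repeated b] = z^2 - 2
so trace(a b a) = trace(a) trace(b a) - trace(b)   [square of a] = x*z - y
trace(b a b a b) = trace(b) trace(a b a b) - trace(a b a)   [square of b] = y*z^2 - x*z - y
trace(b a b a b a) = trace(a b) trace(a b a b) - trace(a^-1 b^-1)   [split at a repeated a] = z^3 - 3*z
trace(a^-1 b a b a b) = trace(b a b a b) trace(a) - trace(b a b a b a)   [inverse elimination on a] = x*y*z^2 - x^2*z - z^3 - x*y + 3*z
reduce: trace(b^-1 a^-1 b a b a) = trace(a^-1 b a b a) trace(b) - trace(a^-1 b a b a b)   [inverse elimination on b] = -x*y*z^2 + x^2*z + y^2*z + z^3 - 3*z
trace(a^-1 b^-1 a^-1 b a b) = trace(b^-1 a^-1 b a b) trace(a) - trace(b^-1 a^-1 b a b a)   [inverse elimination on a] = x*y*z^2 - x^2*z - y^2*z - z^3 + x*y + 3*z
reduce: trace(a^-1 b a b^-1 a^-1 b^-1) = trace(a^-1 b^-1 a^-1 b a) trace(b) - trace(a^-1 b^-1 a^-1 b a b)   [inverse elimination on b] = -x*y*z^2 + x^2*z + y^2*z + z^3 - 3*z
so trace(a^-1 b) = trace(b) trace(a) - trace(b a)   [inverse elimination on a] = x*y - z
so trace(b a b a^-1) = trace(b a b) trace(a) - trace(b a b a)   [inverse elimination on a] = x*y*z - x^2 - z^2 + 2
trace(a^-2 b a b) = trace(b a b a^-1) trace(a) - trace(b a b)   [inverse elimination on a] = x^2*y*z - x^3 - x*z^2 - y*z + 3*x
trace(a^-1 b a b^-1 a^-1) = trace(a^-2 b a) trace(b) - trace(a^-2 b a b)   [inverse elimination on b] = -x^2*y*z + x^3 + x*y^2 + x*z^2 - 3*x
reduce: trace(b a b^-1 a^-1 b^-2 a^-1) = trace(a^-1 b a b^-1 a^-1 b^-1) trace(b) - trace(a^-1 b a b^-1 a^-1)   [inverse elimination on b] = -x*y^2*z^2 + 2*x^2*y*z + y^3*z + y*z^3 - x^3 - x*y^2 - x*z^2 - 3*y*z + 3*x
so trace(a^-2 b a b^-1 a^-1 b^-2) = trace(b a b^-1 a^-1 b^-2 a^-1) trace(a) - trace(b a b^-1 a^-1 b^-2)   [inverse elimination on a] = -x^2*y^2*z^2 + 2*x^3*y*z + x*y^3*z + x*y*z^3 - x^4 - x^2*y^2 - x^2*z^2 - 4*x*y*z + 4*x^2 + z^2 - 2
trace(b^-2 a^-3 b a b^-1 a^-1) = trace(a^-2 b a b^-1 a^-1 b^-2) trace(a) - trace(a^-2 b a b^-1 a^-1 b^-2 a)   [inverse elimination on a] = -x^3*y^2*z^2 + 2*x^4*y*z + x^2*y^3*z + x^2*y*z^3 - x^5 - x^3*y^2 - x^3*z^2 + x*y^2*z^2 - 6*x^2*y*z - y^3*z - y*z^3 + 5*x^3 + x*y^2 + 2*x*z^2 + 3*y*z - 5*x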